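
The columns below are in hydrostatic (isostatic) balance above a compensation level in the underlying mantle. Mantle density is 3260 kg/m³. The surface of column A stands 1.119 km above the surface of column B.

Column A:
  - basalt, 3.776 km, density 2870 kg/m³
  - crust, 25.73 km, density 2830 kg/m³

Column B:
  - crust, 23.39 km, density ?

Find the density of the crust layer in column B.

Take the compensation level at the base of the deeper column (depth z_c below the surface of column A) and equate Σ ρ_i t_i down to z_c; mantle fills any gap and the z_c terms cancel.
Column A: 3.776×2870 + 25.73×2830 + (z_c − 29.506)×3260
Column B: 1.119×0 + 23.39×ρ + (z_c − 1.119 − 23.39)×3260
The z_c×3260 term appears on both sides and cancels. Collect the known terms of each column as K = Σ(ρt)_known − 3260 × (depth of known layers): K_A = 83653.02 − 3260×29.506 = −12536.54; K_B = 0 − 3260×(1.119 + 23.39) = −79899.34.
Balance: K_A = K_B + 23.39×ρ, so ρ = (K_A − K_B)/23.39 = 67362.8/23.39 = 2880 kg/m³.

2880 kg/m³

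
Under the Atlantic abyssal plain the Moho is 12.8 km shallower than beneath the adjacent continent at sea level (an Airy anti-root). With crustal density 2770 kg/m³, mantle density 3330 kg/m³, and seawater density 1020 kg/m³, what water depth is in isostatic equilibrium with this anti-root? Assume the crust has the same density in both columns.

Replacing a thickness d of crust by seawater at the top must be balanced by replacing crust with mantle at the base: d (ρ_c − ρ_w) = a (ρ_m − ρ_c).
d = a (ρ_m − ρ_c)/(ρ_c − ρ_w) = 12.8 km × 560/1750 = 4.1 km.

4.1 km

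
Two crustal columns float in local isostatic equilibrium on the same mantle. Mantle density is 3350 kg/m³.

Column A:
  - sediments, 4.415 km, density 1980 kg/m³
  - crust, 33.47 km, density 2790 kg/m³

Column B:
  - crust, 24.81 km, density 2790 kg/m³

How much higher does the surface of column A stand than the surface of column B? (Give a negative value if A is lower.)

For any compensation level in the mantle, the mantle terms cancel and isostasy reduces to e = (Σt_A − Σt_B) − (Σ(ρt)_A − Σ(ρt)_B) / ρ_m.
Σt_A = 37.885 km; Σt_B = 24.81 km; Σ(ρt)_A = 102123; Σ(ρt)_B = 69219.9 (in km·kg/m³).
e = (37.885 − 24.81) − (102123 − 69219.9) / 3350 = 3.25 km.

3.25 km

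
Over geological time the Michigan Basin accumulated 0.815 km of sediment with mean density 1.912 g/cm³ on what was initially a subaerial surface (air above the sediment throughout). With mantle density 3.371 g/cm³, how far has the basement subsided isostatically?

Subaerial load: s = t ρ_sed / ρ_m = 0.815 km × 1.912/3.371 = 0.462 km.

0.462 km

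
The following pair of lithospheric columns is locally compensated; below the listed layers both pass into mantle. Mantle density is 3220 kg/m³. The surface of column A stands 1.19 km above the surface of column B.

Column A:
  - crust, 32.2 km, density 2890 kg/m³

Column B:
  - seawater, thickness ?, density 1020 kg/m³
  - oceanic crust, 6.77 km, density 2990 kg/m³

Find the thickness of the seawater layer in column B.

2.38 km

Take the compensation level at the base of the deeper column (depth z_c below the surface of column A) and equate Σ ρ_i t_i down to z_c; mantle fills any gap and the z_c terms cancel.
Column A: 32.2×2890 + (z_c − 32.2)×3220
Column B: 1.19×0 + x×1020 + 6.77×2990 + (z_c − 1.19 − 6.77 − x)×3220
The z_c×3220 term appears on both sides and cancels. Collect the known terms of each column as K = Σ(ρt)_known − 3220 × (depth of known layers): K_A = 93058 − 3220×32.2 = −10626; K_B = 20242.3 − 3220×(1.19 + 6.77) = −5388.9.
Balance: K_A = K_B − x×(3220 − 1020), so x = (K_B − K_A)/(3220 − 1020) = 5237.1/2200 = 2.38 km.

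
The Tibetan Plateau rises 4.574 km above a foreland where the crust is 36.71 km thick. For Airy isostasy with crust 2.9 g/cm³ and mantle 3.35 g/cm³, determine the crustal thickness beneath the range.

70.8 km

Root depth r = h ρ_c / (ρ_m − ρ_c) = 4.574 km × 2.9 / 0.45 = 29.48 km.
Total thickness = T + h + r = 36.71 km + 4.574 km + 29.48 km = 70.8 km.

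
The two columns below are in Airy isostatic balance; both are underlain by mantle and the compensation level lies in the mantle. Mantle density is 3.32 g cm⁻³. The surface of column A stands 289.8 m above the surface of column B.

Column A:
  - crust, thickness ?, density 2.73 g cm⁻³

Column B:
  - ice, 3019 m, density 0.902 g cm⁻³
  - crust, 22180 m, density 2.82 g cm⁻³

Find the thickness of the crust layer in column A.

Take the compensation level at the base of the deeper column (depth z_c below the surface of column A) and equate Σ ρ_i t_i down to z_c; mantle fills any gap and the z_c terms cancel.
Column A: x×2.73 + (z_c − 0 − x)×3.32
Column B: 289.8×0 + 3019×0.902 + 22180×2.82 + (z_c − 289.8 − 25199)×3.32
The z_c×3.32 term appears on both sides and cancels. Collect the known terms of each column as K = Σ(ρt)_known − 3.32 × (depth of known layers): K_A = 0 − 3.32×0 = 0; K_B = 65270.738 − 3.32×(289.8 + 25199) = −19352.078.
Balance: K_A − x×(3.32 − 2.73) = K_B, so x = (K_A − K_B)/(3.32 − 2.73) = 19352.1/0.59 = 32800 m.

32800 m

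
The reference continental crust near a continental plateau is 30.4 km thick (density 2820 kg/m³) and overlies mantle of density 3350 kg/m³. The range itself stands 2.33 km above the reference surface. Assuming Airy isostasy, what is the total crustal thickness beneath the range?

45.1 km

Root depth r = h ρ_c / (ρ_m − ρ_c) = 2.33 km × 2820 / 530 = 12.4 km.
Total thickness = T + h + r = 30.4 km + 2.33 km + 12.4 km = 45.1 km.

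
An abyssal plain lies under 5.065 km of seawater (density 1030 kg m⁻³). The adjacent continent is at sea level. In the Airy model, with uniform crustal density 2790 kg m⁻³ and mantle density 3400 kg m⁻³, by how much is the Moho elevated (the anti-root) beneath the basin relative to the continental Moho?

Isostatic balance requires: replacing crust with seawater at the top is compensated by replacing crust with mantle at the base: d (ρ_c − ρ_w) = a (ρ_m − ρ_c).
a = d (ρ_c − ρ_w)/(ρ_m − ρ_c) = 5.065 km × 1760/610 = 14.6 km.

14.6 km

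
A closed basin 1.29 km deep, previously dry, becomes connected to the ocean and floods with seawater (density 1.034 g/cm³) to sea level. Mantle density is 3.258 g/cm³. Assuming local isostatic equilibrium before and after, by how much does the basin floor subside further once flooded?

0.6 km

After flooding the water column is d + s deep. Its weight must equal the weight of mantle displaced by the extra subsidence s: (d + s) ρ_w = s ρ_m.
s = d ρ_w / (ρ_m − ρ_w) = 1.29 km × 1.034/(3.258 − 1.034) = 0.6 km.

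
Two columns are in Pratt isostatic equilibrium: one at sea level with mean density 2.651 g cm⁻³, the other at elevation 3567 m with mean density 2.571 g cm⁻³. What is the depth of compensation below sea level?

ρ_ref D = ρ (D + h) → D (ρ_ref − ρ) = ρ h.
D = ρ h/(ρ_ref − ρ) = 2.571 × 3567 m/(2.651 − 2.571) = 115000 m.

115000 m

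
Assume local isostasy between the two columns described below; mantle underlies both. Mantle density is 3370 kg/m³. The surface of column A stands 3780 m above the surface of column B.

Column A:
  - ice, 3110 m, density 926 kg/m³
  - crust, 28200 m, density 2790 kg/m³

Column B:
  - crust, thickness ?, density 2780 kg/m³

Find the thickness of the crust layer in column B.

19000 m

Take the compensation level at the base of the deeper column (depth z_c below the surface of column A) and equate Σ ρ_i t_i down to z_c; mantle fills any gap and the z_c terms cancel.
Column A: 3110×926 + 28200×2790 + (z_c − 31310)×3370
Column B: 3780×0 + x×2780 + (z_c − 3780 − 0 − x)×3370
The z_c×3370 term appears on both sides and cancels. Collect the known terms of each column as K = Σ(ρt)_known − 3370 × (depth of known layers): K_A = 81557860 − 3370×31310 = −23956840; K_B = 0 − 3370×(3780 + 0) = −12738600.
Balance: K_A = K_B − x×(3370 − 2780), so x = (K_B − K_A)/(3370 − 2780) = 11218200/590 = 19000 m.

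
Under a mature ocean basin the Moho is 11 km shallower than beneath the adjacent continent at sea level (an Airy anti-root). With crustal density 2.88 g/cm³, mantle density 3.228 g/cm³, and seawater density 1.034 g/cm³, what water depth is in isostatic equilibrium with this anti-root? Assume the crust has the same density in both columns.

2.07 km

Replacing a thickness d of crust by seawater at the top must be balanced by replacing crust with mantle at the base: d (ρ_c − ρ_w) = a (ρ_m − ρ_c).
d = a (ρ_m − ρ_c)/(ρ_c − ρ_w) = 11 km × 0.348/1.846 = 2.07 km.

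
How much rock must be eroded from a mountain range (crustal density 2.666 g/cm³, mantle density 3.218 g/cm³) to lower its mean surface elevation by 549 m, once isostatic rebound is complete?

Net drop Δ = e − u = e − e ρ_c/ρ_m = e (ρ_m − ρ_c)/ρ_m.
e = Δ ρ_m/(ρ_m − ρ_c) = 549 m × 3.218/0.552 = 3200 m.

3200 m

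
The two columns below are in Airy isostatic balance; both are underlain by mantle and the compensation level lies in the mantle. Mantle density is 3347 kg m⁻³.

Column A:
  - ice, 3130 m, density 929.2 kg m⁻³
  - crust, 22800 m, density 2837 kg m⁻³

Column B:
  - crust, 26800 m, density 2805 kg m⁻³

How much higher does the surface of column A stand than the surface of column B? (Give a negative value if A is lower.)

For any compensation level in the mantle, the mantle terms cancel and isostasy reduces to e = (Σt_A − Σt_B) − (Σ(ρt)_A − Σ(ρt)_B) / ρ_m.
Σt_A = 25930 m; Σt_B = 26800 m; Σ(ρt)_A = 67591996; Σ(ρt)_B = 75174000 (in m·kg m⁻³).
e = (25930 − 26800) − (67591996 − 75174000) / 3347 = 1400 m.

1400 m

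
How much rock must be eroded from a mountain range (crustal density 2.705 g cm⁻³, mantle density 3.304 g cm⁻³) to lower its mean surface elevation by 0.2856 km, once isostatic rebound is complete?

1.58 km

Net drop Δ = e − u = e − e ρ_c/ρ_m = e (ρ_m − ρ_c)/ρ_m.
e = Δ ρ_m/(ρ_m − ρ_c) = 0.2856 km × 3.304/0.599 = 1.58 km.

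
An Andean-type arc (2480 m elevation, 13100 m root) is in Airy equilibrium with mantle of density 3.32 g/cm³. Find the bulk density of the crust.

2.79 g/cm³

ρ_c h = (ρ_m − ρ_c) r → ρ_c (h + r) = ρ_m r → ρ_c = ρ_m r / (h + r).
ρ_c = 3.32 × 13100 m / (2480 m + 13100 m) = 2.79 g/cm³.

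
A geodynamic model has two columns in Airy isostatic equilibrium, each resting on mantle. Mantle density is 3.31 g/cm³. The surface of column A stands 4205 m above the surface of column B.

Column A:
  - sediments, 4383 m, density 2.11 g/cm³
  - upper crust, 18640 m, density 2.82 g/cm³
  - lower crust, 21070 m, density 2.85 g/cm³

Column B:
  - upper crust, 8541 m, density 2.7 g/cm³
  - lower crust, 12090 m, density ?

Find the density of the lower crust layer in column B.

Take the compensation level at the base of the deeper column (depth z_c below the surface of column A) and equate Σ ρ_i t_i down to z_c; mantle fills any gap and the z_c terms cancel.
Column A: 4383×2.11 + 18640×2.82 + 21070×2.85 + (z_c − 44093)×3.31
Column B: 4205×0 + 8541×2.7 + 12090×ρ + (z_c − 4205 − 20631)×3.31
The z_c×3.31 term appears on both sides and cancels. Collect the known terms of each column as K = Σ(ρt)_known − 3.31 × (depth of known layers): K_A = 121862.43 − 3.31×44093 = −24085.4; K_B = 23060.7 − 3.31×(4205 + 20631) = −59146.46.
Balance: K_A = K_B + 12090×ρ, so ρ = (K_A − K_B)/12090 = 35061.1/12090 = 2.9 g/cm³.

2.9 g/cm³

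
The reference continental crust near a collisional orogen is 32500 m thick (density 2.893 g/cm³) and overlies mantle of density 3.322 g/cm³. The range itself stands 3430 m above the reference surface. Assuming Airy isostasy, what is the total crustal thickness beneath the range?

Root depth r = h ρ_c / (ρ_m − ρ_c) = 3430 m × 2.893 / 0.429 = 23130 m.
Total thickness = T + h + r = 32500 m + 3430 m + 23130 m = 59100 m.

59100 m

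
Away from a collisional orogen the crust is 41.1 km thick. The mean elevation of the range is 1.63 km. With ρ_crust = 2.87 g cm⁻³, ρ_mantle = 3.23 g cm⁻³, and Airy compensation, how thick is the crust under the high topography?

Root depth r = h ρ_c / (ρ_m − ρ_c) = 1.63 km × 2.87 / 0.36 = 12.99 km.
Total thickness = T + h + r = 41.1 km + 1.63 km + 12.99 km = 55.7 km.

55.7 km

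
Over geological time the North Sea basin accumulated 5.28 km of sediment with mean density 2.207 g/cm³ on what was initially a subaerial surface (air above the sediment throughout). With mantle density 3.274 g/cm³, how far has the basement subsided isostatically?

Subaerial load: s = t ρ_sed / ρ_m = 5.28 km × 2.207/3.274 = 3.56 km.

3.56 km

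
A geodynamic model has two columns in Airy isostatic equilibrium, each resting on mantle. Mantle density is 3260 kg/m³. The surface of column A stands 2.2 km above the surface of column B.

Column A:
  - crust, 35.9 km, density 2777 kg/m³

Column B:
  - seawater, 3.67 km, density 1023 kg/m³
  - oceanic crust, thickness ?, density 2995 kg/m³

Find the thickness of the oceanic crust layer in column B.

7.39 km

Take the compensation level at the base of the deeper column (depth z_c below the surface of column A) and equate Σ ρ_i t_i down to z_c; mantle fills any gap and the z_c terms cancel.
Column A: 35.9×2777 + (z_c − 35.9)×3260
Column B: 2.2×0 + 3.67×1023 + x×2995 + (z_c − 2.2 − 3.67 − x)×3260
The z_c×3260 term appears on both sides and cancels. Collect the known terms of each column as K = Σ(ρt)_known − 3260 × (depth of known layers): K_A = 99694.3 − 3260×35.9 = −17339.7; K_B = 3754.41 − 3260×(2.2 + 3.67) = −15381.79.
Balance: K_A = K_B − x×(3260 − 2995), so x = (K_B − K_A)/(3260 − 2995) = 1957.91/265 = 7.39 km.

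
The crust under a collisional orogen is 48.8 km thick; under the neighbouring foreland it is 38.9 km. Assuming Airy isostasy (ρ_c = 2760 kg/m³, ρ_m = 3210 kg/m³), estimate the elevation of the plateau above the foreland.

1.39 km

Excess crust Δ = 48.8 km − 38.9 km = 9.9 km, split between elevation h and root r with h + r = Δ.
Airy balance ρ_c h = (ρ_m − ρ_c) r gives r = h ρ_c/(ρ_m − ρ_c), so h (1 + ρ_c/(ρ_m − ρ_c)) = Δ, i.e. h = Δ (ρ_m − ρ_c)/ρ_m.
h = 9.9 km × 450/3210 = 1.39 km.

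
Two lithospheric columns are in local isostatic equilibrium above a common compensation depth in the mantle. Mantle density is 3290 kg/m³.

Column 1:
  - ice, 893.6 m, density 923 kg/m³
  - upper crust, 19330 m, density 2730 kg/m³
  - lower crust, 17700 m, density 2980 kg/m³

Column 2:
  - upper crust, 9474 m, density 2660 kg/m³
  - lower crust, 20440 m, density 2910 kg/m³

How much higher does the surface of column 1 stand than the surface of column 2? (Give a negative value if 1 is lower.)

For any compensation level in the mantle, the mantle terms cancel and isostasy reduces to e = (Σt_1 − Σt_2) − (Σ(ρt)_1 − Σ(ρt)_2) / ρ_m.
Σt_1 = 37923.6 m; Σt_2 = 29914 m; Σ(ρt)_1 = 106341693; Σ(ρt)_2 = 84681240 (in m·kg/m³).
e = (37923.6 − 29914) − (106341693 − 84681240) / 3290 = 1430 m.

1430 m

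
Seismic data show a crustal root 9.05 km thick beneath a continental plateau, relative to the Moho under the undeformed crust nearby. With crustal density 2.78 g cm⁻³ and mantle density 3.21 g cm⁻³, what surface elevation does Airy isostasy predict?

By Archimedes' principle applied to the lithosphere: ρ_c h = (ρ_m − ρ_c) r.
h = r (ρ_m − ρ_c) / ρ_c = 9.05 km × (3.21 − 2.78) / 2.78 = 1.4 km.

1.4 km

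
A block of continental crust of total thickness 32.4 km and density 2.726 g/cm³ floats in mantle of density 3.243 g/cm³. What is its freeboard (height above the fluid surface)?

5.17 km

Floating equilibrium: submerged depth d = t ρ_obj/ρ_fluid = 32.4 km × 2.726/3.243 = 27.23 km.
Freeboard = t − d = 32.4 km − 27.23 km = 5.17 km.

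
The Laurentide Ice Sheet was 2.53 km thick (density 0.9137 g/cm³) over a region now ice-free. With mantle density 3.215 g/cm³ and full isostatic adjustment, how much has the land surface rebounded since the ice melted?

Removing the load lets mantle flow back in; uplift u satisfies ρ_ice t = ρ_m u.
u = t ρ_ice/ρ_m = 2.53 km × 0.9137/3.215 = 0.719 km.

0.719 km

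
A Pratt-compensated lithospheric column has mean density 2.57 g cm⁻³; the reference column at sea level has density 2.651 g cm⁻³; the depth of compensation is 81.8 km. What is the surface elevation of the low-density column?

2.58 km

ρ_ref D = ρ (D + h) → h = D (ρ_ref − ρ)/ρ.
h = 81.8 km × (2.651 − 2.57)/2.57 = 2.58 km.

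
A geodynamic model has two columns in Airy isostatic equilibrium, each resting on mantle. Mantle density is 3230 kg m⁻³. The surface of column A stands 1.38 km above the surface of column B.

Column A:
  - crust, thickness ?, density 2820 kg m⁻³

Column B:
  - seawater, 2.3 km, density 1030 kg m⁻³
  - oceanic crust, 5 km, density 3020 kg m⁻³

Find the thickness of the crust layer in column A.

25.8 km

Take the compensation level at the base of the deeper column (depth z_c below the surface of column A) and equate Σ ρ_i t_i down to z_c; mantle fills any gap and the z_c terms cancel.
Column A: x×2820 + (z_c − 0 − x)×3230
Column B: 1.38×0 + 2.3×1030 + 5×3020 + (z_c − 1.38 − 7.3)×3230
The z_c×3230 term appears on both sides and cancels. Collect the known terms of each column as K = Σ(ρt)_known − 3230 × (depth of known layers): K_A = 0 − 3230×0 = 0; K_B = 17469 − 3230×(1.38 + 7.3) = −10567.4.
Balance: K_A − x×(3230 − 2820) = K_B, so x = (K_A − K_B)/(3230 − 2820) = 10567.4/410 = 25.8 km.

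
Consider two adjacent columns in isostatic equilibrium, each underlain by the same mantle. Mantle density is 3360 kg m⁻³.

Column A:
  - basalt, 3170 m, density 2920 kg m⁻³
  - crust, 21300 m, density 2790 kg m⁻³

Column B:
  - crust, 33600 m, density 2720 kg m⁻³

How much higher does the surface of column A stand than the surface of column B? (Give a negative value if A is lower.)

−2370 m

For any compensation level in the mantle, the mantle terms cancel and isostasy reduces to e = (Σt_A − Σt_B) − (Σ(ρt)_A − Σ(ρt)_B) / ρ_m.
Σt_A = 24470 m; Σt_B = 33600 m; Σ(ρt)_A = 68683400; Σ(ρt)_B = 91392000 (in m·kg m⁻³).
e = (24470 − 33600) − (68683400 − 91392000) / 3360 = −2370 m.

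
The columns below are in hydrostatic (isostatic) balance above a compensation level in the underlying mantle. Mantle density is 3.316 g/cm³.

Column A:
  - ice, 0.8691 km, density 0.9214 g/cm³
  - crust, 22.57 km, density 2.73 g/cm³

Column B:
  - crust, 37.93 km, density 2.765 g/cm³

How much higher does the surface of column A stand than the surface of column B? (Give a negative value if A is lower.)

For any compensation level in the mantle, the mantle terms cancel and isostasy reduces to e = (Σt_A − Σt_B) − (Σ(ρt)_A − Σ(ρt)_B) / ρ_m.
Σt_A = 23.4391 km; Σt_B = 37.93 km; Σ(ρt)_A = 62.4168887; Σ(ρt)_B = 104.87645 (in km·g/cm³).
e = (23.4391 − 37.93) − (62.4168887 − 104.87645) / 3.316 = −1.69 km.

−1.69 km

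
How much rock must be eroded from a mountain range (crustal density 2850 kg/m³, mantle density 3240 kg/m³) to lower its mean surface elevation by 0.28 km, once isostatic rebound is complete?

2.33 km

Net drop Δ = e − u = e − e ρ_c/ρ_m = e (ρ_m − ρ_c)/ρ_m.
e = Δ ρ_m/(ρ_m − ρ_c) = 0.28 km × 3240/390 = 2.33 km.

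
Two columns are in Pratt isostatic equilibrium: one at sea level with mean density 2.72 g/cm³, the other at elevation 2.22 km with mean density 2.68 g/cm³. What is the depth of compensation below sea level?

149 km

ρ_ref D = ρ (D + h) → D (ρ_ref − ρ) = ρ h.
D = ρ h/(ρ_ref − ρ) = 2.68 × 2.22 km/(2.72 − 2.68) = 149 km.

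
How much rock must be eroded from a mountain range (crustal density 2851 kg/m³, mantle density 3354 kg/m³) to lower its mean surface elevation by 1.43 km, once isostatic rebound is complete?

Net drop Δ = e − u = e − e ρ_c/ρ_m = e (ρ_m − ρ_c)/ρ_m.
e = Δ ρ_m/(ρ_m − ρ_c) = 1.43 km × 3354/503 = 9.54 km.

9.54 km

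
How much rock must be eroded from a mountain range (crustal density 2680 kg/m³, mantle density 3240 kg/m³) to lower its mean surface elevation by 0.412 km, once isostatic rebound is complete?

2.38 km

Net drop Δ = e − u = e − e ρ_c/ρ_m = e (ρ_m − ρ_c)/ρ_m.
e = Δ ρ_m/(ρ_m − ρ_c) = 0.412 km × 3240/560 = 2.38 km.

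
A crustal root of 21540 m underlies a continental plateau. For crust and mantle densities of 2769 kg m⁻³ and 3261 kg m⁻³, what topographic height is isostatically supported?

3830 m

Isostatic balance requires: ρ_c h = (ρ_m − ρ_c) r.
h = r (ρ_m − ρ_c) / ρ_c = 21540 m × (3261 − 2769) / 2769 = 3830 m.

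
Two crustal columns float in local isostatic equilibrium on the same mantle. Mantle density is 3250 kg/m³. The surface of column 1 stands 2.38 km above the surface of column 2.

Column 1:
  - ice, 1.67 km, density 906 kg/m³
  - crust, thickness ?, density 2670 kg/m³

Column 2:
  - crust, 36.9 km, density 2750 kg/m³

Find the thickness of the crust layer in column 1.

Take the compensation level at the base of the deeper column (depth z_c below the surface of column 1) and equate Σ ρ_i t_i down to z_c; mantle fills any gap and the z_c terms cancel.
Column 1: 1.67×906 + x×2670 + (z_c − 1.67 − x)×3250
Column 2: 2.38×0 + 36.9×2750 + (z_c − 2.38 − 36.9)×3250
The z_c×3250 term appears on both sides and cancels. Collect the known terms of each column as K = Σ(ρt)_known − 3250 × (depth of known layers): K_1 = 1513.02 − 3250×1.67 = −3914.48; K_2 = 101475 − 3250×(2.38 + 36.9) = −26185.
Balance: K_1 − x×(3250 − 2670) = K_2, so x = (K_1 − K_2)/(3250 − 2670) = 22270.5/580 = 38.4 km.

38.4 km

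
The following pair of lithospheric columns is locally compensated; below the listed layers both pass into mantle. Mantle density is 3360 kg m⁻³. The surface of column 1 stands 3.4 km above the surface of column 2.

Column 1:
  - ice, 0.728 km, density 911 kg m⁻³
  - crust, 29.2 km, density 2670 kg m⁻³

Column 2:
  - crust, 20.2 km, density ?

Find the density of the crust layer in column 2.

2840 kg m⁻³

Take the compensation level at the base of the deeper column (depth z_c below the surface of column 1) and equate Σ ρ_i t_i down to z_c; mantle fills any gap and the z_c terms cancel.
Column 1: 0.728×911 + 29.2×2670 + (z_c − 29.928)×3360
Column 2: 3.4×0 + 20.2×ρ + (z_c − 3.4 − 20.2)×3360
The z_c×3360 term appears on both sides and cancels. Collect the known terms of each column as K = Σ(ρt)_known − 3360 × (depth of known layers): K_1 = 78627.208 − 3360×29.928 = −21930.872; K_2 = 0 − 3360×(3.4 + 20.2) = −79296.
Balance: K_1 = K_2 + 20.2×ρ, so ρ = (K_1 − K_2)/20.2 = 57365.1/20.2 = 2840 kg m⁻³.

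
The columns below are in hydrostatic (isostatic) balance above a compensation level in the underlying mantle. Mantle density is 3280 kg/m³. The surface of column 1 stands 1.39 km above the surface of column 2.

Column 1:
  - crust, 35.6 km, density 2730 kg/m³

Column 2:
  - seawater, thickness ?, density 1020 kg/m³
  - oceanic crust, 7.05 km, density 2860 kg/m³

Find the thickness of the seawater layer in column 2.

5.34 km

Take the compensation level at the base of the deeper column (depth z_c below the surface of column 1) and equate Σ ρ_i t_i down to z_c; mantle fills any gap and the z_c terms cancel.
Column 1: 35.6×2730 + (z_c − 35.6)×3280
Column 2: 1.39×0 + x×1020 + 7.05×2860 + (z_c − 1.39 − 7.05 − x)×3280
The z_c×3280 term appears on both sides and cancels. Collect the known terms of each column as K = Σ(ρt)_known − 3280 × (depth of known layers): K_1 = 97188 − 3280×35.6 = −19580; K_2 = 20163 − 3280×(1.39 + 7.05) = −7520.2.
Balance: K_1 = K_2 − x×(3280 − 1020), so x = (K_2 − K_1)/(3280 − 1020) = 12059.8/2260 = 5.34 km.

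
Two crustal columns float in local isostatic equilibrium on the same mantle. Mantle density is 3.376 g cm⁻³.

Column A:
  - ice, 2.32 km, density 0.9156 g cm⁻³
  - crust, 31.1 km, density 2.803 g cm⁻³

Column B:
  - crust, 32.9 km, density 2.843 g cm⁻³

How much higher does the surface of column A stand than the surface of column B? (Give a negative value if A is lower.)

For any compensation level in the mantle, the mantle terms cancel and isostasy reduces to e = (Σt_A − Σt_B) − (Σ(ρt)_A − Σ(ρt)_B) / ρ_m.
Σt_A = 33.42 km; Σt_B = 32.9 km; Σ(ρt)_A = 89.297492; Σ(ρt)_B = 93.5347 (in km·g cm⁻³).
e = (33.42 − 32.9) − (89.297492 − 93.5347) / 3.376 = 1.78 km.

1.78 km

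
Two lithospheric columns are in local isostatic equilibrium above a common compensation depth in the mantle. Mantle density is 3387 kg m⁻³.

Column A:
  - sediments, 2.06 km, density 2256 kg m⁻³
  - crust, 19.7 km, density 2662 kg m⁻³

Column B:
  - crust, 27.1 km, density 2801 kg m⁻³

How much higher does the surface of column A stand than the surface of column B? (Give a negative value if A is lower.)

0.216 km

For any compensation level in the mantle, the mantle terms cancel and isostasy reduces to e = (Σt_A − Σt_B) − (Σ(ρt)_A − Σ(ρt)_B) / ρ_m.
Σt_A = 21.76 km; Σt_B = 27.1 km; Σ(ρt)_A = 57088.76; Σ(ρt)_B = 75907.1 (in km·kg m⁻³).
e = (21.76 − 27.1) − (57088.76 − 75907.1) / 3387 = 0.216 km.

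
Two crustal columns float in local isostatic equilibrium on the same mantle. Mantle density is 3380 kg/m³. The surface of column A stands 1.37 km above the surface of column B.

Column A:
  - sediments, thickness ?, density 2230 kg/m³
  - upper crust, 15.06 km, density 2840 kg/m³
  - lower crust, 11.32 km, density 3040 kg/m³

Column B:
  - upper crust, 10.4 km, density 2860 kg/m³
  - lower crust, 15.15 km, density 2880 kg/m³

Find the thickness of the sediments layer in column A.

Take the compensation level at the base of the deeper column (depth z_c below the surface of column A) and equate Σ ρ_i t_i down to z_c; mantle fills any gap and the z_c terms cancel.
Column A: x×2230 + 15.06×2840 + 11.32×3040 + (z_c − 26.38 − x)×3380
Column B: 1.37×0 + 10.4×2860 + 15.15×2880 + (z_c − 1.37 − 25.55)×3380
The z_c×3380 term appears on both sides and cancels. Collect the known terms of each column as K = Σ(ρt)_known − 3380 × (depth of known layers): K_A = 77183.2 − 3380×26.38 = −11981.2; K_B = 73376 − 3380×(1.37 + 25.55) = −17613.6.
Balance: K_A − x×(3380 − 2230) = K_B, so x = (K_A − K_B)/(3380 − 2230) = 5632.4/1150 = 4.9 km.

4.9 km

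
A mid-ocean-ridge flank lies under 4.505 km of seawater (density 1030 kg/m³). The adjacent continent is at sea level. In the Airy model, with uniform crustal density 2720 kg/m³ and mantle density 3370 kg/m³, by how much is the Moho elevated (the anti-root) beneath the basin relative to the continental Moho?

11.7 km

Balancing pressure at the compensation depth: replacing crust with seawater at the top is compensated by replacing crust with mantle at the base: d (ρ_c − ρ_w) = a (ρ_m − ρ_c).
a = d (ρ_c − ρ_w)/(ρ_m − ρ_c) = 4.505 km × 1690/650 = 11.7 km.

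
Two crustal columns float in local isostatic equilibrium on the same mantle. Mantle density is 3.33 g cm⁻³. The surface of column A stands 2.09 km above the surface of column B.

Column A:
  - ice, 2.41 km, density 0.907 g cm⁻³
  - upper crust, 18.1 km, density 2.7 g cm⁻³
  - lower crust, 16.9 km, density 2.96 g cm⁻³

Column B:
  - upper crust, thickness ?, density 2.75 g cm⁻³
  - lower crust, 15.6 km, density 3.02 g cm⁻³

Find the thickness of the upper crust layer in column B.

20.2 km

Take the compensation level at the base of the deeper column (depth z_c below the surface of column A) and equate Σ ρ_i t_i down to z_c; mantle fills any gap and the z_c terms cancel.
Column A: 2.41×0.907 + 18.1×2.7 + 16.9×2.96 + (z_c − 37.41)×3.33
Column B: 2.09×0 + x×2.75 + 15.6×3.02 + (z_c − 2.09 − 15.6 − x)×3.33
The z_c×3.33 term appears on both sides and cancels. Collect the known terms of each column as K = Σ(ρt)_known − 3.33 × (depth of known layers): K_A = 101.07987 − 3.33×37.41 = −23.49543; K_B = 47.112 − 3.33×(2.09 + 15.6) = −11.7957.
Balance: K_A = K_B − x×(3.33 − 2.75), so x = (K_B − K_A)/(3.33 − 2.75) = 11.6997/0.58 = 20.2 km.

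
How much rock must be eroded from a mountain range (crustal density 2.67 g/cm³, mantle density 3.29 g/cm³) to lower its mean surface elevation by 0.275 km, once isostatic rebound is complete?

1.46 km

Net drop Δ = e − u = e − e ρ_c/ρ_m = e (ρ_m − ρ_c)/ρ_m.
e = Δ ρ_m/(ρ_m − ρ_c) = 0.275 km × 3.29/0.62 = 1.46 km.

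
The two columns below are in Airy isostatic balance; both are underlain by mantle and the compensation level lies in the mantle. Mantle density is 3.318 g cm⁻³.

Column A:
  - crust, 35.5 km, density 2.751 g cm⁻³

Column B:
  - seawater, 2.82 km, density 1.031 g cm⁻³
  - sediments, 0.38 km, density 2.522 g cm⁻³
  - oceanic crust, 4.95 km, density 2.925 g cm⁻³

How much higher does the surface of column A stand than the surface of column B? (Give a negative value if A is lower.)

For any compensation level in the mantle, the mantle terms cancel and isostasy reduces to e = (Σt_A − Σt_B) − (Σ(ρt)_A − Σ(ρt)_B) / ρ_m.
Σt_A = 35.5 km; Σt_B = 8.15 km; Σ(ρt)_A = 97.6605; Σ(ρt)_B = 18.34453 (in km·g cm⁻³).
e = (35.5 − 8.15) − (97.6605 − 18.34453) / 3.318 = 3.45 km.

3.45 km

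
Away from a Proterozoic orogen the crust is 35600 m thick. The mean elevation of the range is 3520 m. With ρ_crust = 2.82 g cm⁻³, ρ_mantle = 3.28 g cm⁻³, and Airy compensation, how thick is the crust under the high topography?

Root depth r = h ρ_c / (ρ_m − ρ_c) = 3520 m × 2.82 / 0.46 = 21580 m.
Total thickness = T + h + r = 35600 m + 3520 m + 21580 m = 60700 m.

60700 m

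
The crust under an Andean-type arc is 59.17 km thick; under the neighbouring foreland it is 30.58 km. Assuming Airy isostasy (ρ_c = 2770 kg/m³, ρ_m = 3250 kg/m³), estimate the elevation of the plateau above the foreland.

4.22 km

Excess crust Δ = 59.17 km − 30.58 km = 28.59 km, split between elevation h and root r with h + r = Δ.
Airy balance ρ_c h = (ρ_m − ρ_c) r gives r = h ρ_c/(ρ_m − ρ_c), so h (1 + ρ_c/(ρ_m − ρ_c)) = Δ, i.e. h = Δ (ρ_m − ρ_c)/ρ_m.
h = 28.59 km × 480/3250 = 4.22 km.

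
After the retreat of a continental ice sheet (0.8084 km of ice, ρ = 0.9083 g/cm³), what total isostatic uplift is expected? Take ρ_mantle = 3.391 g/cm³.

Removing the load lets mantle flow back in; uplift u satisfies ρ_ice t = ρ_m u.
u = t ρ_ice/ρ_m = 0.8084 km × 0.9083/3.391 = 0.217 km.

0.217 km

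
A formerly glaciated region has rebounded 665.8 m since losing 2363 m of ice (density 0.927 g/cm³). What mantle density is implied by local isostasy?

3.29 g/cm³

ρ_m = ρ_ice t / u = 0.927 × 2363 m/665.8 m = 3.29 g/cm³.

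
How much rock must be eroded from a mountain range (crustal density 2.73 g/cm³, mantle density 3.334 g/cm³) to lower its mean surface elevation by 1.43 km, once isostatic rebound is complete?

7.89 km

Net drop Δ = e − u = e − e ρ_c/ρ_m = e (ρ_m − ρ_c)/ρ_m.
e = Δ ρ_m/(ρ_m − ρ_c) = 1.43 km × 3.334/0.604 = 7.89 km.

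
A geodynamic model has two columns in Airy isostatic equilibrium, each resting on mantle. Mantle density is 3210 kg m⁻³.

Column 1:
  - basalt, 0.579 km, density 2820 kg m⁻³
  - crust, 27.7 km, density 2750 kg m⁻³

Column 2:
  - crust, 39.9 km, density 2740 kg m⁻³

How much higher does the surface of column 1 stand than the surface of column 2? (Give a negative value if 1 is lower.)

−1.8 km

For any compensation level in the mantle, the mantle terms cancel and isostasy reduces to e = (Σt_1 − Σt_2) − (Σ(ρt)_1 − Σ(ρt)_2) / ρ_m.
Σt_1 = 28.279 km; Σt_2 = 39.9 km; Σ(ρt)_1 = 77807.78; Σ(ρt)_2 = 109326 (in km·kg m⁻³).
e = (28.279 − 39.9) − (77807.78 − 109326) / 3210 = −1.8 km.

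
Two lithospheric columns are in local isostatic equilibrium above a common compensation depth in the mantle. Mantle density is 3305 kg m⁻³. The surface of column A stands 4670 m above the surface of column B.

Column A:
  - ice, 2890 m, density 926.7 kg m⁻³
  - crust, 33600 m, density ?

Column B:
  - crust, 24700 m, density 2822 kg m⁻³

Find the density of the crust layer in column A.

Take the compensation level at the base of the deeper column (depth z_c below the surface of column A) and equate Σ ρ_i t_i down to z_c; mantle fills any gap and the z_c terms cancel.
Column A: 2890×926.7 + 33600×ρ + (z_c − 36490)×3305
Column B: 4670×0 + 24700×2822 + (z_c − 4670 − 24700)×3305
The z_c×3305 term appears on both sides and cancels. Collect the known terms of each column as K = Σ(ρt)_known − 3305 × (depth of known layers): K_A = 2678163 − 3305×36490 = −117921287; K_B = 69703400 − 3305×(4670 + 24700) = −27364450.
Balance: K_A + 33600×ρ = K_B, so ρ = (K_B − K_A)/33600 = 90556800/33600 = 2700 kg m⁻³.

2700 kg m⁻³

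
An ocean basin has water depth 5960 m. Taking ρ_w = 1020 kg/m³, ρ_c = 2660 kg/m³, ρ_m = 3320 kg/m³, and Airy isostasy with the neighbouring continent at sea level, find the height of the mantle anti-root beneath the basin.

14800 m

Equating mass per unit area of the two columns: replacing crust with seawater at the top is compensated by replacing crust with mantle at the base: d (ρ_c − ρ_w) = a (ρ_m − ρ_c).
a = d (ρ_c − ρ_w)/(ρ_m − ρ_c) = 5960 m × 1640/660 = 14800 m.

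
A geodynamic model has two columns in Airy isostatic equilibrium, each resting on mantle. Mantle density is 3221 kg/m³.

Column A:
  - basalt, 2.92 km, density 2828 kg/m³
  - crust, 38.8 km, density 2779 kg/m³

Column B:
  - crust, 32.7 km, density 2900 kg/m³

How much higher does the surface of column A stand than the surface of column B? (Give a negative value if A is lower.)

2.42 km

For any compensation level in the mantle, the mantle terms cancel and isostasy reduces to e = (Σt_A − Σt_B) − (Σ(ρt)_A − Σ(ρt)_B) / ρ_m.
Σt_A = 41.72 km; Σt_B = 32.7 km; Σ(ρt)_A = 116082.96; Σ(ρt)_B = 94830 (in km·kg/m³).
e = (41.72 − 32.7) − (116082.96 − 94830) / 3221 = 2.42 km.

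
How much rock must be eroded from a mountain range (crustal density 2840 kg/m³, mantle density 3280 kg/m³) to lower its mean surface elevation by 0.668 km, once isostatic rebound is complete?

4.98 km

Net drop Δ = e − u = e − e ρ_c/ρ_m = e (ρ_m − ρ_c)/ρ_m.
e = Δ ρ_m/(ρ_m − ρ_c) = 0.668 km × 3280/440 = 4.98 km.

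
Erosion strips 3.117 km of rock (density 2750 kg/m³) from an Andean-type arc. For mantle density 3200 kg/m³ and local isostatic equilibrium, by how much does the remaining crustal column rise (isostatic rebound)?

2.68 km

Unloading: uplift u = e ρ_c/ρ_m = 3.117 km × 2750/3200 = 2.68 km.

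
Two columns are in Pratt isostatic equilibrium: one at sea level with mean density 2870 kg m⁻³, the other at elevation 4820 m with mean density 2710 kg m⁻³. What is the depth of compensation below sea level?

81600 m

ρ_ref D = ρ (D + h) → D (ρ_ref − ρ) = ρ h.
D = ρ h/(ρ_ref − ρ) = 2710 × 4820 m/(2870 − 2710) = 81600 m.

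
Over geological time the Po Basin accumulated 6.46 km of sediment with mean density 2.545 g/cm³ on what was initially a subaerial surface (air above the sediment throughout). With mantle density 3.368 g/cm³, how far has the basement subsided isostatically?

Subaerial load: s = t ρ_sed / ρ_m = 6.46 km × 2.545/3.368 = 4.88 km.

4.88 km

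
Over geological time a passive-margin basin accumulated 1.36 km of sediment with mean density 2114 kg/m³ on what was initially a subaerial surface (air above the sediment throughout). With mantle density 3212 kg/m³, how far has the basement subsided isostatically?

Subaerial load: s = t ρ_sed / ρ_m = 1.36 km × 2114/3212 = 0.895 km.

0.895 km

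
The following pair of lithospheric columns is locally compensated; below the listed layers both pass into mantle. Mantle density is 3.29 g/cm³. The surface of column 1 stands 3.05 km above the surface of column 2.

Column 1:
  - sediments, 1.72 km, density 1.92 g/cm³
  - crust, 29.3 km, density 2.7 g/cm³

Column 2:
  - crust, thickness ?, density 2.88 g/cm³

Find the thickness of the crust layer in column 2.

23.4 km

Take the compensation level at the base of the deeper column (depth z_c below the surface of column 1) and equate Σ ρ_i t_i down to z_c; mantle fills any gap and the z_c terms cancel.
Column 1: 1.72×1.92 + 29.3×2.7 + (z_c − 31.02)×3.29
Column 2: 3.05×0 + x×2.88 + (z_c − 3.05 − 0 − x)×3.29
The z_c×3.29 term appears on both sides and cancels. Collect the known terms of each column as K = Σ(ρt)_known − 3.29 × (depth of known layers): K_1 = 82.4124 − 3.29×31.02 = −19.6434; K_2 = 0 − 3.29×(3.05 + 0) = −10.0345.
Balance: K_1 = K_2 − x×(3.29 − 2.88), so x = (K_2 − K_1)/(3.29 − 2.88) = 9.6089/0.41 = 23.4 km.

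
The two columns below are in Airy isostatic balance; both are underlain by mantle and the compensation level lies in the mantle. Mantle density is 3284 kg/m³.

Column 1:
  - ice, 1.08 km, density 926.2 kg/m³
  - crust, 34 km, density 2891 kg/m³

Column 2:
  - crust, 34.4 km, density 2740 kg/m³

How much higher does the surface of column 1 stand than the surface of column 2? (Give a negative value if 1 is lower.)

For any compensation level in the mantle, the mantle terms cancel and isostasy reduces to e = (Σt_1 − Σt_2) − (Σ(ρt)_1 − Σ(ρt)_2) / ρ_m.
Σt_1 = 35.08 km; Σt_2 = 34.4 km; Σ(ρt)_1 = 99294.296; Σ(ρt)_2 = 94256 (in km·kg/m³).
e = (35.08 − 34.4) − (99294.296 − 94256) / 3284 = −0.854 km.

−0.854 km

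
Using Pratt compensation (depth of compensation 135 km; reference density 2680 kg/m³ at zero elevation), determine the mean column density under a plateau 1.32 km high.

2650 kg/m³

Pratt balance: ρ_ref D = ρ (D + h).
ρ = ρ_ref D/(D + h) = 2680 × 135 km/(135 km + 1.32 km) = 2650 kg/m³.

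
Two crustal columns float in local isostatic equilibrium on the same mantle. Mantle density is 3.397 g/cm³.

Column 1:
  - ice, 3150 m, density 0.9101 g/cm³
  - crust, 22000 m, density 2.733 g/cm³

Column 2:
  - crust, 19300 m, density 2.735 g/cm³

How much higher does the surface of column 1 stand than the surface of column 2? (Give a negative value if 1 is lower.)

For any compensation level in the mantle, the mantle terms cancel and isostasy reduces to e = (Σt_1 − Σt_2) − (Σ(ρt)_1 − Σ(ρt)_2) / ρ_m.
Σt_1 = 25150 m; Σt_2 = 19300 m; Σ(ρt)_1 = 62992.815; Σ(ρt)_2 = 52785.5 (in m·g/cm³).
e = (25150 − 19300) − (62992.815 − 52785.5) / 3.397 = 2850 m.

2850 m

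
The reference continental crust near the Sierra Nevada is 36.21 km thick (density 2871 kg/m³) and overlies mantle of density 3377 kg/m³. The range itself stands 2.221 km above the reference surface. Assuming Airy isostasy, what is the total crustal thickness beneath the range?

Root depth r = h ρ_c / (ρ_m − ρ_c) = 2.221 km × 2871 / 506 = 12.6 km.
Total thickness = T + h + r = 36.21 km + 2.221 km + 12.6 km = 51 km.

51 km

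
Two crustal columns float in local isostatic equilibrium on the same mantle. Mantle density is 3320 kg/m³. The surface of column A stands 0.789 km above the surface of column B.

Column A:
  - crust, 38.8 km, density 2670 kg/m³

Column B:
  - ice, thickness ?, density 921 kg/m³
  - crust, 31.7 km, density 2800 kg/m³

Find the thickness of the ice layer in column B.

Take the compensation level at the base of the deeper column (depth z_c below the surface of column A) and equate Σ ρ_i t_i down to z_c; mantle fills any gap and the z_c terms cancel.
Column A: 38.8×2670 + (z_c − 38.8)×3320
Column B: 0.789×0 + x×921 + 31.7×2800 + (z_c − 0.789 − 31.7 − x)×3320
The z_c×3320 term appears on both sides and cancels. Collect the known terms of each column as K = Σ(ρt)_known − 3320 × (depth of known layers): K_A = 103596 − 3320×38.8 = −25220; K_B = 88760 − 3320×(0.789 + 31.7) = −19103.48.
Balance: K_A = K_B − x×(3320 − 921), so x = (K_B − K_A)/(3320 − 921) = 6116.52/2399 = 2.55 km.

2.55 km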